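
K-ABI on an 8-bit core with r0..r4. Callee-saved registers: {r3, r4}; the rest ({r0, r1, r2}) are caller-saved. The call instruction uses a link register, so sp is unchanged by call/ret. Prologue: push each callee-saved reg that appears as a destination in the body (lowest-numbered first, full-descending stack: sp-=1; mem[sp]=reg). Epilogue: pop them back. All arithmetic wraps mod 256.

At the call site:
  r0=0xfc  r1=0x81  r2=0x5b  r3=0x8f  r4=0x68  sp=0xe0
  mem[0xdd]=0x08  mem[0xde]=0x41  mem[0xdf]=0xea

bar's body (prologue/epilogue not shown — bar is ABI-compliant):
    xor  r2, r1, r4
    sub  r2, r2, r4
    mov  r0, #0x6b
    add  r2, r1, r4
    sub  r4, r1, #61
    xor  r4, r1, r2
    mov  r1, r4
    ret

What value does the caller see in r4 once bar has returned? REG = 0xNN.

REG = 0x68

prologue: push r4 → mem[0xdf]=0x68, sp=0xdf
body[0] xor  r2, r1, r4 → r2=0xe9
body[1] sub  r2, r2, r4 → r2=0x81
body[2] mov  r0, #0x6b → r0=0x6b
body[3] add  r2, r1, r4 → r2=0xe9
body[4] sub  r4, r1, #61 → r4=0x44
body[5] xor  r4, r1, r2 → r4=0x68
body[6] mov  r1, r4 → r1=0x68
epilogue: pop r4=0x68, sp=0xe0
r4 is callee-saved → restored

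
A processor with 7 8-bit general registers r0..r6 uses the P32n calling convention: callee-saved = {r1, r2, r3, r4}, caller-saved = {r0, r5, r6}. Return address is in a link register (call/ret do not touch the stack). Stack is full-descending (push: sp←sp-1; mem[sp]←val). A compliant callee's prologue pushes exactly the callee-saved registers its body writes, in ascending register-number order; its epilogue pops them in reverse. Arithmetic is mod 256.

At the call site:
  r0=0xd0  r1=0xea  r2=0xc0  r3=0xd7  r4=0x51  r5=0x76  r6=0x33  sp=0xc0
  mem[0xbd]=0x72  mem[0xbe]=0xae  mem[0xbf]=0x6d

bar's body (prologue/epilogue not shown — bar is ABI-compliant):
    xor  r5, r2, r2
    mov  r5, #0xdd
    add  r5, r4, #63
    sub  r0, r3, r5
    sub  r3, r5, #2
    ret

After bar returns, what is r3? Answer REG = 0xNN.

REG = 0xd7

prologue: push r3 → mem[0xbf]=0xd7, sp=0xbf
body[0] xor  r5, r2, r2 → r5=0x00
body[1] mov  r5, #0xdd → r5=0xdd
body[2] add  r5, r4, #63 → r5=0x90
body[3] sub  r0, r3, r5 → r0=0x47
body[4] sub  r3, r5, #2 → r3=0x8e
epilogue: pop r3=0xd7, sp=0xc0
r3 is callee-saved → restored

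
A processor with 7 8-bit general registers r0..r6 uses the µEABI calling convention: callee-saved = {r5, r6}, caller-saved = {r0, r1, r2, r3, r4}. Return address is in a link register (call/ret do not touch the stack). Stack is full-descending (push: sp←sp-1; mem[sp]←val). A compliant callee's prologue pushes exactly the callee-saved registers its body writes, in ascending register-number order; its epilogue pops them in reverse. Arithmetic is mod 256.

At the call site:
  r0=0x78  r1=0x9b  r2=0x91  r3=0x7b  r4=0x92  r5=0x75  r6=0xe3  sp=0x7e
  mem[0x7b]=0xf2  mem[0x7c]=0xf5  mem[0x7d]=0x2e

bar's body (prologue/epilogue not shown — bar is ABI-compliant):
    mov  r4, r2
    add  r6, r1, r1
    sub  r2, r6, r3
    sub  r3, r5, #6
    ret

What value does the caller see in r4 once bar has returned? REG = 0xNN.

prologue: push r6 → mem[0x7d]=0xe3, sp=0x7d
body[0] mov  r4, r2 → r4=0x91
body[1] add  r6, r1, r1 → r6=0x36
body[2] sub  r2, r6, r3 → r2=0xbb
body[3] sub  r3, r5, #6 → r3=0x6f
epilogue: pop r6=0xe3, sp=0x7e
r4 is caller-saved → body value

REG = 0x91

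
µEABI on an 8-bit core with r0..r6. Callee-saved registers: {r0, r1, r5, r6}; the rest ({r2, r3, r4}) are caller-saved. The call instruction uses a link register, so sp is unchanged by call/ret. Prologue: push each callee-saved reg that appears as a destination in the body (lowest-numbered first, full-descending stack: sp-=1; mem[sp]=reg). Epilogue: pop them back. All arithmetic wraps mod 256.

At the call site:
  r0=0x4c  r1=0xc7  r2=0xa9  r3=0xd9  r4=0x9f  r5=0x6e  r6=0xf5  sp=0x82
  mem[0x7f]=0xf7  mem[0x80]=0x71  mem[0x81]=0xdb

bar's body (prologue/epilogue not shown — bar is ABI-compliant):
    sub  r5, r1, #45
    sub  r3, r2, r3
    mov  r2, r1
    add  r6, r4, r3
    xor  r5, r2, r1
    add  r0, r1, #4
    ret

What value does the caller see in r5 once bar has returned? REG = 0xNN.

REG = 0x6e

prologue: push r0 → mem[0x81]=0x4c, sp=0x81
prologue: push r5 → mem[0x80]=0x6e, sp=0x80
prologue: push r6 → mem[0x7f]=0xf5, sp=0x7f
body[0] sub  r5, r1, #45 → r5=0x9a
body[1] sub  r3, r2, r3 → r3=0xd0
body[2] mov  r2, r1 → r2=0xc7
body[3] add  r6, r4, r3 → r6=0x6f
body[4] xor  r5, r2, r1 → r5=0x00
body[5] add  r0, r1, #4 → r0=0xcb
epilogue: pop r6=0xf5, sp=0x80
epilogue: pop r5=0x6e, sp=0x81
epilogue: pop r0=0x4c, sp=0x82
r5 is callee-saved → restored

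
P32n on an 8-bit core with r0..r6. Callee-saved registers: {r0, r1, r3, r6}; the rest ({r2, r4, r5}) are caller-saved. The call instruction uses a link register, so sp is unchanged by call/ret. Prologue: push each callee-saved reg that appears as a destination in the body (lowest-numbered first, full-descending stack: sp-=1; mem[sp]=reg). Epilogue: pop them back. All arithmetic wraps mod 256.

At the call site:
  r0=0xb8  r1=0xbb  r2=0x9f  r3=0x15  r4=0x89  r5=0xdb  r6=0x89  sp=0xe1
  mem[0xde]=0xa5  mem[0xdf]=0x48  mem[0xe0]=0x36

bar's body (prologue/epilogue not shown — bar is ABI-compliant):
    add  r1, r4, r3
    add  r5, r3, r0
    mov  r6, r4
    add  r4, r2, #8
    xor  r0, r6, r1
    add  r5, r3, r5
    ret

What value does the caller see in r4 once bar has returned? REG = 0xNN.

prologue: push r0 → mem[0xe0]=0xb8, sp=0xe0
prologue: push r1 → mem[0xdf]=0xbb, sp=0xdf
prologue: push r6 → mem[0xde]=0x89, sp=0xde
body[0] add  r1, r4, r3 → r1=0x9e
body[1] add  r5, r3, r0 → r5=0xcd
body[2] mov  r6, r4 → r6=0x89
body[3] add  r4, r2, #8 → r4=0xa7
body[4] xor  r0, r6, r1 → r0=0x17
body[5] add  r5, r3, r5 → r5=0xe2
epilogue: pop r6=0x89, sp=0xdf
epilogue: pop r1=0xbb, sp=0xe0
epilogue: pop r0=0xb8, sp=0xe1
r4 is caller-saved → body value

REG = 0xa7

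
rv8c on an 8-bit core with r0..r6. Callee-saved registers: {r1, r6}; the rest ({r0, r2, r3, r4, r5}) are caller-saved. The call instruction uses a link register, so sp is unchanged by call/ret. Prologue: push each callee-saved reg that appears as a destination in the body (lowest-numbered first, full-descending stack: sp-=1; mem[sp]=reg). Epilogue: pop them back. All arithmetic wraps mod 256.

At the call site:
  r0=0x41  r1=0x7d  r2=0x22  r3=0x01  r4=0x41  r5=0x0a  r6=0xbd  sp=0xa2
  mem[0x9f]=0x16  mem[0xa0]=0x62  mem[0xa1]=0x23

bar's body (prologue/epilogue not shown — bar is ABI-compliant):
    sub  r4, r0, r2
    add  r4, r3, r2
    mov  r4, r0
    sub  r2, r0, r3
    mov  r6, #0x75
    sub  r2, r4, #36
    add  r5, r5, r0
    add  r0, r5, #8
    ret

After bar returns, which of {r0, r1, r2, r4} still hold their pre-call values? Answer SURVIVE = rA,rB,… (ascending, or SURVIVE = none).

prologue: push r6 → mem[0xa1]=0xbd, sp=0xa1
body[0] sub  r4, r0, r2 → r4=0x1f
body[1] add  r4, r3, r2 → r4=0x23
body[2] mov  r4, r0 → r4=0x41
body[3] sub  r2, r0, r3 → r2=0x40
body[4] mov  r6, #0x75 → r6=0x75
body[5] sub  r2, r4, #36 → r2=0x1d
body[6] add  r5, r5, r0 → r5=0x4b
body[7] add  r0, r5, #8 → r0=0x53
epilogue: pop r6=0xbd, sp=0xa2
r0: caller-saved, written=True
r1: callee-saved, written=False
r2: caller-saved, written=True
r4: caller-saved, written=True

SURVIVE = r1,r4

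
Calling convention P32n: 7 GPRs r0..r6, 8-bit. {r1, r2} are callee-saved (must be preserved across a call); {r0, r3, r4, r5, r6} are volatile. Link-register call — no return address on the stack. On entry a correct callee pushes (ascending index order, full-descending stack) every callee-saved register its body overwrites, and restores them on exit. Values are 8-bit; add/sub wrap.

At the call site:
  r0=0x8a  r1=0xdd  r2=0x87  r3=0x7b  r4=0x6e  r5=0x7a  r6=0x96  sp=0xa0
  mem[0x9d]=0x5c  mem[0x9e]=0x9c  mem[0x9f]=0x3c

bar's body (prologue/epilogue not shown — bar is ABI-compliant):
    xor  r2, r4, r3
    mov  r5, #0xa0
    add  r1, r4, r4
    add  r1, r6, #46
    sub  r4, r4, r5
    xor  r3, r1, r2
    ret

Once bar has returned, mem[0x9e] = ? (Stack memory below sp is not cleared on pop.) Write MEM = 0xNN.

prologue: push r1 -> mem[0x9f]=0xdd, sp=0x9f
prologue: push r2 -> mem[0x9e]=0x87, sp=0x9e
body[0] xor  r2, r4, r3 -> r2=0x15
body[1] mov  r5, #0xa0 -> r5=0xa0
body[2] add  r1, r4, r4 -> r1=0xdc
body[3] add  r1, r6, #46 -> r1=0xc4
body[4] sub  r4, r4, r5 -> r4=0xce
body[5] xor  r3, r1, r2 -> r3=0xd1
epilogue: pop r2=0x87, sp=0x9f
epilogue: pop r1=0xdd, sp=0xa0
prologue pushed ['r1', 'r2'] at ['0x9f', '0x9e']

MEM = 0x87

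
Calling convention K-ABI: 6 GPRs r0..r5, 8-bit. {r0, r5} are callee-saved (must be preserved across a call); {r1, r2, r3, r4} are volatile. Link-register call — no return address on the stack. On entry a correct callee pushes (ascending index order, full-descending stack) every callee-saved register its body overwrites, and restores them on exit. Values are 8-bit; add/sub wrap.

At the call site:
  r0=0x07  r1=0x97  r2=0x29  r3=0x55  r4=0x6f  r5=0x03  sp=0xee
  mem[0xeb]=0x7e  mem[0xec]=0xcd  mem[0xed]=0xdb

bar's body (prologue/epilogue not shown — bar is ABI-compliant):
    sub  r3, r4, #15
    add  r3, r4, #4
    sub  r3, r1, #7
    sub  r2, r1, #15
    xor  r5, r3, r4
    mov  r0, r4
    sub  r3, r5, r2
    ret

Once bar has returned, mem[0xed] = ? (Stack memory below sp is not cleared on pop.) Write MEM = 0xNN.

MEM = 0x07

prologue: push r0 -> mem[0xed]=0x07, sp=0xed
prologue: push r5 -> mem[0xec]=0x03, sp=0xec
body[0] sub  r3, r4, #15 -> r3=0x60
body[1] add  r3, r4, #4 -> r3=0x73
body[2] sub  r3, r1, #7 -> r3=0x90
body[3] sub  r2, r1, #15 -> r2=0x88
body[4] xor  r5, r3, r4 -> r5=0xff
body[5] mov  r0, r4 -> r0=0x6f
body[6] sub  r3, r5, r2 -> r3=0x77
epilogue: pop r5=0x03, sp=0xed
epilogue: pop r0=0x07, sp=0xee
prologue pushed ['r0', 'r5'] at ['0xed', '0xec']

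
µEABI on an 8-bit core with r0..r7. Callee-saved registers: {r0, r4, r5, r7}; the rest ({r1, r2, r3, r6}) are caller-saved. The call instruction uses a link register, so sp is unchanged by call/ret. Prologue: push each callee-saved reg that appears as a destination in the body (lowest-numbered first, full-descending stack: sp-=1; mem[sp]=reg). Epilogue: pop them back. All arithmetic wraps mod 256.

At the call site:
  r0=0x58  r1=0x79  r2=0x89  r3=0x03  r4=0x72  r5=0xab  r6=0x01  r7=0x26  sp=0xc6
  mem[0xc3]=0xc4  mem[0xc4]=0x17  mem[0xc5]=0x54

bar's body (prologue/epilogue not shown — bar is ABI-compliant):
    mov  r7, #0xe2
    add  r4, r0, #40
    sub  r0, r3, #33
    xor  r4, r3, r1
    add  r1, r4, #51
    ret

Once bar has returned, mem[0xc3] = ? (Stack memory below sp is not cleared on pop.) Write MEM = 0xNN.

prologue: push r0 → mem[0xc5]=0x58, sp=0xc5
prologue: push r4 → mem[0xc4]=0x72, sp=0xc4
prologue: push r7 → mem[0xc3]=0x26, sp=0xc3
body[0] mov  r7, #0xe2 → r7=0xe2
body[1] add  r4, r0, #40 → r4=0x80
body[2] sub  r0, r3, #33 → r0=0xe2
body[3] xor  r4, r3, r1 → r4=0x7a
body[4] add  r1, r4, #51 → r1=0xad
epilogue: pop r7=0x26, sp=0xc4
epilogue: pop r4=0x72, sp=0xc5
epilogue: pop r0=0x58, sp=0xc6
prologue pushed ['r0', 'r4', 'r7'] at ['0xc5', '0xc4', '0xc3']

MEM = 0x26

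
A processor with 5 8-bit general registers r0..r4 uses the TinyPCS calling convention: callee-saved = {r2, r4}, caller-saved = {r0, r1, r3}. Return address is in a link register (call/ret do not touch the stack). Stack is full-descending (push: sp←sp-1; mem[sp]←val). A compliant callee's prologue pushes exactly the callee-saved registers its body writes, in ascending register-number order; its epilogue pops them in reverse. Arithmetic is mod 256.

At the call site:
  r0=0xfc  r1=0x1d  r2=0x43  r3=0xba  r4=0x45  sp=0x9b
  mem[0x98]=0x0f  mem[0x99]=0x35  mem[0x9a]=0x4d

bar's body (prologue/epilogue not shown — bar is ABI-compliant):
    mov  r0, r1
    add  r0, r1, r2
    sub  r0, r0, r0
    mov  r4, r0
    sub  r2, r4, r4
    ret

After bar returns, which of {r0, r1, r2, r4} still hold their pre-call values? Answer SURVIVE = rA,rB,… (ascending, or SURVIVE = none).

prologue: push r2 -> mem[0x9a]=0x43, sp=0x9a
prologue: push r4 -> mem[0x99]=0x45, sp=0x99
body[0] mov  r0, r1 -> r0=0x1d
body[1] add  r0, r1, r2 -> r0=0x60
body[2] sub  r0, r0, r0 -> r0=0x00
body[3] mov  r4, r0 -> r4=0x00
body[4] sub  r2, r4, r4 -> r2=0x00
epilogue: pop r4=0x45, sp=0x9a
epilogue: pop r2=0x43, sp=0x9b
r0: caller-saved, written=True
r1: caller-saved, written=False
r2: callee-saved, written=True
r4: callee-saved, written=True

SURVIVE = r1,r2,r4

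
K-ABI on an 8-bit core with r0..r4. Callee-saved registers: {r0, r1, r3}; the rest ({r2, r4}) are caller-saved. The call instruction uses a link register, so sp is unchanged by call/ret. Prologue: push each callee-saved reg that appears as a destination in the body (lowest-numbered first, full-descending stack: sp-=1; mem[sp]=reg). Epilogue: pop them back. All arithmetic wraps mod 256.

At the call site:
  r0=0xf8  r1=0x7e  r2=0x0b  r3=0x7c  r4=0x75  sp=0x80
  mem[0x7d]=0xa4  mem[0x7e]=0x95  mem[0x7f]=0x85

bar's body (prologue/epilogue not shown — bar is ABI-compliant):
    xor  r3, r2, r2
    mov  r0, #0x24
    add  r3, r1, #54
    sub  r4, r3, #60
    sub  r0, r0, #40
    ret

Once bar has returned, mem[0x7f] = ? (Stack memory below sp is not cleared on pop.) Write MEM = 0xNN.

MEM = 0xf8

prologue: push r0 -> mem[0x7f]=0xf8, sp=0x7f
prologue: push r3 -> mem[0x7e]=0x7c, sp=0x7e
body[0] xor  r3, r2, r2 -> r3=0x00
body[1] mov  r0, #0x24 -> r0=0x24
body[2] add  r3, r1, #54 -> r3=0xb4
body[3] sub  r4, r3, #60 -> r4=0x78
body[4] sub  r0, r0, #40 -> r0=0xfc
epilogue: pop r3=0x7c, sp=0x7f
epilogue: pop r0=0xf8, sp=0x80
prologue pushed ['r0', 'r3'] at ['0x7f', '0x7e']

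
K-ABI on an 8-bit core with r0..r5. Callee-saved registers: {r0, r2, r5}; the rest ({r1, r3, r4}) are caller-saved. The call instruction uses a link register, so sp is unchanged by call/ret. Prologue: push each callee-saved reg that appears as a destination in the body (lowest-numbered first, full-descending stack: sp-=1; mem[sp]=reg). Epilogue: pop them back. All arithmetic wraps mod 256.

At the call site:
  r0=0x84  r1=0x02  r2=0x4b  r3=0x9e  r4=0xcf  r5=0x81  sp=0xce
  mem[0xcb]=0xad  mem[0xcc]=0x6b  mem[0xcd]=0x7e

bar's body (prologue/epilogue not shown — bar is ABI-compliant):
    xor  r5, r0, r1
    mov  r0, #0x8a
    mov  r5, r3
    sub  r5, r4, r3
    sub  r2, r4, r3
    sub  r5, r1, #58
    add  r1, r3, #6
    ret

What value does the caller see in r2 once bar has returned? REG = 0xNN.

REG = 0x4b

prologue: push r0 → mem[0xcd]=0x84, sp=0xcd
prologue: push r2 → mem[0xcc]=0x4b, sp=0xcc
prologue: push r5 → mem[0xcb]=0x81, sp=0xcb
body[0] xor  r5, r0, r1 → r5=0x86
body[1] mov  r0, #0x8a → r0=0x8a
body[2] mov  r5, r3 → r5=0x9e
body[3] sub  r5, r4, r3 → r5=0x31
body[4] sub  r2, r4, r3 → r2=0x31
body[5] sub  r5, r1, #58 → r5=0xc8
body[6] add  r1, r3, #6 → r1=0xa4
epilogue: pop r5=0x81, sp=0xcc
epilogue: pop r2=0x4b, sp=0xcd
epilogue: pop r0=0x84, sp=0xce
r2 is callee-saved → restored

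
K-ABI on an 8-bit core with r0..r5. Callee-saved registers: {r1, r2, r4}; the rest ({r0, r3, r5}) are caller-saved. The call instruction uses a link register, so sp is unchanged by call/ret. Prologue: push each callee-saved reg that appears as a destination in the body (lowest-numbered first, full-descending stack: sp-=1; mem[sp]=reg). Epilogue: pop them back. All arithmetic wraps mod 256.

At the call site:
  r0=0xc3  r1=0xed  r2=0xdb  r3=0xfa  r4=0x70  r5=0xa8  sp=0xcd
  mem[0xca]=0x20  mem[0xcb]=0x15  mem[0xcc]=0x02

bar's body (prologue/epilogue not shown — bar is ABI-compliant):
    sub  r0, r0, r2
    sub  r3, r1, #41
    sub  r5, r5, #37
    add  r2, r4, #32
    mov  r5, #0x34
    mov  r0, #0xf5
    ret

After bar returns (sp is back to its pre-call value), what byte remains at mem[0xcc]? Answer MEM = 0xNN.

MEM = 0xdb

prologue: push r2 → mem[0xcc]=0xdb, sp=0xcc
body[0] sub  r0, r0, r2 → r0=0xe8
body[1] sub  r3, r1, #41 → r3=0xc4
body[2] sub  r5, r5, #37 → r5=0x83
body[3] add  r2, r4, #32 → r2=0x90
body[4] mov  r5, #0x34 → r5=0x34
body[5] mov  r0, #0xf5 → r0=0xf5
epilogue: pop r2=0xdb, sp=0xcd
prologue pushed ['r2'] at ['0xcc']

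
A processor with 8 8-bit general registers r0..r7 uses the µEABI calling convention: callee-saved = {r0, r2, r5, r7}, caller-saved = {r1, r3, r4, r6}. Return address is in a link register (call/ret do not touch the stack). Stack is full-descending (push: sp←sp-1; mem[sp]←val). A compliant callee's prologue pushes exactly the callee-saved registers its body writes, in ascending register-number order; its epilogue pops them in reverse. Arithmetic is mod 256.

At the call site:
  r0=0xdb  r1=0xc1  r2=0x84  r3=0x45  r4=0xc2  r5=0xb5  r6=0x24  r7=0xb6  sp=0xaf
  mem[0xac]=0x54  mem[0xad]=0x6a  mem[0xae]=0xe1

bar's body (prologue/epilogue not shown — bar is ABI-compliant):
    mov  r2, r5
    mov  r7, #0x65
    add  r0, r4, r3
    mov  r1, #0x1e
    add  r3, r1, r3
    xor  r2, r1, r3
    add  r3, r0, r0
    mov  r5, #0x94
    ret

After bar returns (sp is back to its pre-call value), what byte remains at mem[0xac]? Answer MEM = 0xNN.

prologue: push r0 -> mem[0xae]=0xdb, sp=0xae
prologue: push r2 -> mem[0xad]=0x84, sp=0xad
prologue: push r5 -> mem[0xac]=0xb5, sp=0xac
prologue: push r7 -> mem[0xab]=0xb6, sp=0xab
body[0] mov  r2, r5 -> r2=0xb5
body[1] mov  r7, #0x65 -> r7=0x65
body[2] add  r0, r4, r3 -> r0=0x07
body[3] mov  r1, #0x1e -> r1=0x1e
body[4] add  r3, r1, r3 -> r3=0x63
body[5] xor  r2, r1, r3 -> r2=0x7d
body[6] add  r3, r0, r0 -> r3=0x0e
body[7] mov  r5, #0x94 -> r5=0x94
epilogue: pop r7=0xb6, sp=0xac
epilogue: pop r5=0xb5, sp=0xad
epilogue: pop r2=0x84, sp=0xae
epilogue: pop r0=0xdb, sp=0xaf
prologue pushed ['r0', 'r2', 'r5', 'r7'] at ['0xae', '0xad', '0xac', '0xab']

MEM = 0xb5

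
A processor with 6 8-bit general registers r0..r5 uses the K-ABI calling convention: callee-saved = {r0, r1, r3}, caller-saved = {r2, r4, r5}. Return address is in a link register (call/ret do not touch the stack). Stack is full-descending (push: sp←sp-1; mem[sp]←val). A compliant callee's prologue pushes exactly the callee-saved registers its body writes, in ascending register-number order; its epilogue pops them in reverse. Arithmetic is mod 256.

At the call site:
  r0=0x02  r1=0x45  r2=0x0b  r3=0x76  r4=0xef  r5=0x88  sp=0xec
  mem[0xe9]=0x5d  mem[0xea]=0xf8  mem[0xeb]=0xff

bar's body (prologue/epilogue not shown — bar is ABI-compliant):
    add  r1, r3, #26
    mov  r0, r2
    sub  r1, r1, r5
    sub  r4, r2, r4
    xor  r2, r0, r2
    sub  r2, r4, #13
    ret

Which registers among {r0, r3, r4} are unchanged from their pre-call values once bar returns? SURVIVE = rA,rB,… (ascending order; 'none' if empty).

prologue: push r0 -> mem[0xeb]=0x02, sp=0xeb
prologue: push r1 -> mem[0xea]=0x45, sp=0xea
body[0] add  r1, r3, #26 -> r1=0x90
body[1] mov  r0, r2 -> r0=0x0b
body[2] sub  r1, r1, r5 -> r1=0x08
body[3] sub  r4, r2, r4 -> r4=0x1c
body[4] xor  r2, r0, r2 -> r2=0x00
body[5] sub  r2, r4, #13 -> r2=0x0f
epilogue: pop r1=0x45, sp=0xeb
epilogue: pop r0=0x02, sp=0xec
r0: callee-saved, written=True
r3: callee-saved, written=False
r4: caller-saved, written=True

SURVIVE = r0,r3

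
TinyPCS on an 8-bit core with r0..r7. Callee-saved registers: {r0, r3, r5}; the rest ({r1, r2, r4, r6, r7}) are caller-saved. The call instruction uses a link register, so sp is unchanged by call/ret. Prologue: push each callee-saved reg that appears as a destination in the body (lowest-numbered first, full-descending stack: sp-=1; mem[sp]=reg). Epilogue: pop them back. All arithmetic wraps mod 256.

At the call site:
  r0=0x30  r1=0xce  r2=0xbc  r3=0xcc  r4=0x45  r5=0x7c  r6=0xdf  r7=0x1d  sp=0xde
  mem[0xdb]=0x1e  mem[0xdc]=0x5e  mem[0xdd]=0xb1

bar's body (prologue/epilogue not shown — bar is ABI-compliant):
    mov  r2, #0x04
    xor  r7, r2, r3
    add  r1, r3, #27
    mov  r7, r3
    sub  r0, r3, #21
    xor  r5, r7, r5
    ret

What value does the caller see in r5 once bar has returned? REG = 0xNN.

REG = 0x7c

prologue: push r0 -> mem[0xdd]=0x30, sp=0xdd
prologue: push r5 -> mem[0xdc]=0x7c, sp=0xdc
body[0] mov  r2, #0x04 -> r2=0x04
body[1] xor  r7, r2, r3 -> r7=0xc8
body[2] add  r1, r3, #27 -> r1=0xe7
body[3] mov  r7, r3 -> r7=0xcc
body[4] sub  r0, r3, #21 -> r0=0xb7
body[5] xor  r5, r7, r5 -> r5=0xb0
epilogue: pop r5=0x7c, sp=0xdd
epilogue: pop r0=0x30, sp=0xde
r5 is callee-saved -> restored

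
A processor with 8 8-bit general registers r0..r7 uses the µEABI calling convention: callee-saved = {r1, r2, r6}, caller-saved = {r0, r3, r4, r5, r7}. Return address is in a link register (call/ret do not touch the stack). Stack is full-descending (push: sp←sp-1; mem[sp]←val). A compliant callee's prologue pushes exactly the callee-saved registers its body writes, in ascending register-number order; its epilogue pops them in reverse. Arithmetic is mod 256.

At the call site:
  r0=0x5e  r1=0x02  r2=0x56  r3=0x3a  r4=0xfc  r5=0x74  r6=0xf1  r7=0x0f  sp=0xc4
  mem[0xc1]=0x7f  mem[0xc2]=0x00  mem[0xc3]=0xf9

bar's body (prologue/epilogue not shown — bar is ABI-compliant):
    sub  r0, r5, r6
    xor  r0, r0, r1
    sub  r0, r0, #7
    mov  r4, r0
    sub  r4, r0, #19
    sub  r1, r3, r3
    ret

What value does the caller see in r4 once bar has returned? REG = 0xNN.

prologue: push r1 -> mem[0xc3]=0x02, sp=0xc3
body[0] sub  r0, r5, r6 -> r0=0x83
body[1] xor  r0, r0, r1 -> r0=0x81
body[2] sub  r0, r0, #7 -> r0=0x7a
body[3] mov  r4, r0 -> r4=0x7a
body[4] sub  r4, r0, #19 -> r4=0x67
body[5] sub  r1, r3, r3 -> r1=0x00
epilogue: pop r1=0x02, sp=0xc4
r4 is caller-saved -> body value

REG = 0x67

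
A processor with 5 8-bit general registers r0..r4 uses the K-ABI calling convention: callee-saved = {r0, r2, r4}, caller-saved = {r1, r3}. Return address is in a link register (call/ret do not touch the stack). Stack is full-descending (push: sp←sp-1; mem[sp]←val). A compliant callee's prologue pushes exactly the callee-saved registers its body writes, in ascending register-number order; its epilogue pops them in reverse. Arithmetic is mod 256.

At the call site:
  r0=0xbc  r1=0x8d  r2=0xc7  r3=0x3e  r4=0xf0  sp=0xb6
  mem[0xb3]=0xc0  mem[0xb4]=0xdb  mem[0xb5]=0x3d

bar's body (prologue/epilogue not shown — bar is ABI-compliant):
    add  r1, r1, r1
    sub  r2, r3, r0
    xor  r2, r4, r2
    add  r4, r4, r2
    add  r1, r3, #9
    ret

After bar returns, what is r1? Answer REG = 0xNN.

REG = 0x47

prologue: push r2 → mem[0xb5]=0xc7, sp=0xb5
prologue: push r4 → mem[0xb4]=0xf0, sp=0xb4
body[0] add  r1, r1, r1 → r1=0x1a
body[1] sub  r2, r3, r0 → r2=0x82
body[2] xor  r2, r4, r2 → r2=0x72
body[3] add  r4, r4, r2 → r4=0x62
body[4] add  r1, r3, #9 → r1=0x47
epilogue: pop r4=0xf0, sp=0xb5
epilogue: pop r2=0xc7, sp=0xb6
r1 is caller-saved → body value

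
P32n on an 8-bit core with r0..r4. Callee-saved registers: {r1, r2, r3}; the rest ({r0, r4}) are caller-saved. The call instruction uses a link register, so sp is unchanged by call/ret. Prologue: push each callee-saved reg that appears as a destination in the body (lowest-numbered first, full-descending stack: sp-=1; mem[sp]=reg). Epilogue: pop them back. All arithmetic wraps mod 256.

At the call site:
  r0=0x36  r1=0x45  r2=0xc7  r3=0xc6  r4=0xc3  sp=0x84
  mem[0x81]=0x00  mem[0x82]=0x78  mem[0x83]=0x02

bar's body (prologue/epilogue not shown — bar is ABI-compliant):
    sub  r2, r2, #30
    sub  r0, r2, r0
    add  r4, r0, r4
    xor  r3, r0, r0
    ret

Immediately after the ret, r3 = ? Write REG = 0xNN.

prologue: push r2 → mem[0x83]=0xc7, sp=0x83
prologue: push r3 → mem[0x82]=0xc6, sp=0x82
body[0] sub  r2, r2, #30 → r2=0xa9
body[1] sub  r0, r2, r0 → r0=0x73
body[2] add  r4, r0, r4 → r4=0x36
body[3] xor  r3, r0, r0 → r3=0x00
epilogue: pop r3=0xc6, sp=0x83
epilogue: pop r2=0xc7, sp=0x84
r3 is callee-saved → restored

REG = 0xc6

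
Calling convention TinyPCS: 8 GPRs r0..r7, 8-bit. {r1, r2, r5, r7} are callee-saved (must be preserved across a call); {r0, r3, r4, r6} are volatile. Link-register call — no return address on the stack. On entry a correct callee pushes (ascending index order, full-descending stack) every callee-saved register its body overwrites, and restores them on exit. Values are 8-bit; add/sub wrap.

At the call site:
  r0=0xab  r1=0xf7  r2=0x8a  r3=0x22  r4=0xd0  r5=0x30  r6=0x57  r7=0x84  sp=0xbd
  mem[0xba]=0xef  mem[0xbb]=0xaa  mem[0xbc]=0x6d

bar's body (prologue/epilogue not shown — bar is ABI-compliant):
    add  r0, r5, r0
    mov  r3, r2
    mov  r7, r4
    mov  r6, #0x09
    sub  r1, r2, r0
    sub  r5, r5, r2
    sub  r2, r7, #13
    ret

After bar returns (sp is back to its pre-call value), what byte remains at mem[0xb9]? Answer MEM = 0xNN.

prologue: push r1 -> mem[0xbc]=0xf7, sp=0xbc
prologue: push r2 -> mem[0xbb]=0x8a, sp=0xbb
prologue: push r5 -> mem[0xba]=0x30, sp=0xba
prologue: push r7 -> mem[0xb9]=0x84, sp=0xb9
body[0] add  r0, r5, r0 -> r0=0xdb
body[1] mov  r3, r2 -> r3=0x8a
body[2] mov  r7, r4 -> r7=0xd0
body[3] mov  r6, #0x09 -> r6=0x09
body[4] sub  r1, r2, r0 -> r1=0xaf
body[5] sub  r5, r5, r2 -> r5=0xa6
body[6] sub  r2, r7, #13 -> r2=0xc3
epilogue: pop r7=0x84, sp=0xba
epilogue: pop r5=0x30, sp=0xbb
epilogue: pop r2=0x8a, sp=0xbc
epilogue: pop r1=0xf7, sp=0xbd
prologue pushed ['r1', 'r2', 'r5', 'r7'] at ['0xbc', '0xbb', '0xba', '0xb9']

MEM = 0x84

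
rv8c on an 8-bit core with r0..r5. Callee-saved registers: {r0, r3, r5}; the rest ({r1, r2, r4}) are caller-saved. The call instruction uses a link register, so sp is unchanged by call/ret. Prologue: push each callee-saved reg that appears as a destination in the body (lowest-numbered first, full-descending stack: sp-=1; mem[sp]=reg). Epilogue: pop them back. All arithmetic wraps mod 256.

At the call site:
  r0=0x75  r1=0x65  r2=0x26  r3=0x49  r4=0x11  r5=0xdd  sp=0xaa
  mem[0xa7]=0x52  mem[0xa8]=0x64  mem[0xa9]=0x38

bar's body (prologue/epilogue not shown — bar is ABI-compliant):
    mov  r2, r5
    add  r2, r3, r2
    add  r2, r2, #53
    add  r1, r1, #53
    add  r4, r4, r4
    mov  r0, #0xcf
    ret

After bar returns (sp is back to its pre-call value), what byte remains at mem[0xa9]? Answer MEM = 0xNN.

prologue: push r0 -> mem[0xa9]=0x75, sp=0xa9
body[0] mov  r2, r5 -> r2=0xdd
body[1] add  r2, r3, r2 -> r2=0x26
body[2] add  r2, r2, #53 -> r2=0x5b
body[3] add  r1, r1, #53 -> r1=0x9a
body[4] add  r4, r4, r4 -> r4=0x22
body[5] mov  r0, #0xcf -> r0=0xcf
epilogue: pop r0=0x75, sp=0xaa
prologue pushed ['r0'] at ['0xa9']

MEM = 0x75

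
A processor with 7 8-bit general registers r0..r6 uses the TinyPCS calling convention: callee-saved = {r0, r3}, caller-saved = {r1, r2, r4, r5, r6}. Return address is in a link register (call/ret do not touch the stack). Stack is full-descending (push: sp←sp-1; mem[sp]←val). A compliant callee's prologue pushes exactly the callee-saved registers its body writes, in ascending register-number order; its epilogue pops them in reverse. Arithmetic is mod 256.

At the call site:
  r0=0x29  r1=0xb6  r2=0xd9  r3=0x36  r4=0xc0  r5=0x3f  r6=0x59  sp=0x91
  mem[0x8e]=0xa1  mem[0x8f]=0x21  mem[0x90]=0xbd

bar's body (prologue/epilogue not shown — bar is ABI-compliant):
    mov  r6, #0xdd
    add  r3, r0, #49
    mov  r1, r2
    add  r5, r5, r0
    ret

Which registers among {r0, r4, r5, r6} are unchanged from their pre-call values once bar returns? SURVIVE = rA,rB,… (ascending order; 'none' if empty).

SURVIVE = r0,r4

prologue: push r3 → mem[0x90]=0x36, sp=0x90
body[0] mov  r6, #0xdd → r6=0xdd
body[1] add  r3, r0, #49 → r3=0x5a
body[2] mov  r1, r2 → r1=0xd9
body[3] add  r5, r5, r0 → r5=0x68
epilogue: pop r3=0x36, sp=0x91
r0: callee-saved, written=False
r4: caller-saved, written=False
r5: caller-saved, written=True
r6: caller-saved, written=True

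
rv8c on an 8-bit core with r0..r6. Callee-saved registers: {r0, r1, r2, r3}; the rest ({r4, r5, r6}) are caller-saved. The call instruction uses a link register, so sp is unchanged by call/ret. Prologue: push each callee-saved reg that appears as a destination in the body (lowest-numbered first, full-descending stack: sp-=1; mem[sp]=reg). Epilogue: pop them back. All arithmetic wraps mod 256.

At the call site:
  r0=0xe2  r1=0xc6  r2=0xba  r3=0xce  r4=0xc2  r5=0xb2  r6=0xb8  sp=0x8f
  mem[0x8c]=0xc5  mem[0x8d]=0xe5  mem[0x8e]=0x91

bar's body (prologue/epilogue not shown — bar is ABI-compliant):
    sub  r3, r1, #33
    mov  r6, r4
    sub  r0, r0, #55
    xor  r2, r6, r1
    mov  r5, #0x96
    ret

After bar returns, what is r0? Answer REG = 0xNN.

REG = 0xe2

prologue: push r0 -> mem[0x8e]=0xe2, sp=0x8e
prologue: push r2 -> mem[0x8d]=0xba, sp=0x8d
prologue: push r3 -> mem[0x8c]=0xce, sp=0x8c
body[0] sub  r3, r1, #33 -> r3=0xa5
body[1] mov  r6, r4 -> r6=0xc2
body[2] sub  r0, r0, #55 -> r0=0xab
body[3] xor  r2, r6, r1 -> r2=0x04
body[4] mov  r5, #0x96 -> r5=0x96
epilogue: pop r3=0xce, sp=0x8d
epilogue: pop r2=0xba, sp=0x8e
epilogue: pop r0=0xe2, sp=0x8f
r0 is callee-saved -> restored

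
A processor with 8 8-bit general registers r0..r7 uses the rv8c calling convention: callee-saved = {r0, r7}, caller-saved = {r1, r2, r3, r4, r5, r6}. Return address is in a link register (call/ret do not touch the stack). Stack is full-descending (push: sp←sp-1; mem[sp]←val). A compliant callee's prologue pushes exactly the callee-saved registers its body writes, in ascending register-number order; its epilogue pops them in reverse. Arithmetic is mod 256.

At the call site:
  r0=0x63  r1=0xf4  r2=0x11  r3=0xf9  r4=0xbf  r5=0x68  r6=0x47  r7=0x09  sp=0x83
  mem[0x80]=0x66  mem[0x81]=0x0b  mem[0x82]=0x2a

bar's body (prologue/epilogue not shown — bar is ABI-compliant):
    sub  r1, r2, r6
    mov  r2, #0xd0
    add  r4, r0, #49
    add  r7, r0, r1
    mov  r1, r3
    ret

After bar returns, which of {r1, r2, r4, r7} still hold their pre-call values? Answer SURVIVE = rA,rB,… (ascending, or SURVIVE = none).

prologue: push r7 → mem[0x82]=0x09, sp=0x82
body[0] sub  r1, r2, r6 → r1=0xca
body[1] mov  r2, #0xd0 → r2=0xd0
body[2] add  r4, r0, #49 → r4=0x94
body[3] add  r7, r0, r1 → r7=0x2d
body[4] mov  r1, r3 → r1=0xf9
epilogue: pop r7=0x09, sp=0x83
r1: caller-saved, written=True
r2: caller-saved, written=True
r4: caller-saved, written=True
r7: callee-saved, written=True

SURVIVE = r7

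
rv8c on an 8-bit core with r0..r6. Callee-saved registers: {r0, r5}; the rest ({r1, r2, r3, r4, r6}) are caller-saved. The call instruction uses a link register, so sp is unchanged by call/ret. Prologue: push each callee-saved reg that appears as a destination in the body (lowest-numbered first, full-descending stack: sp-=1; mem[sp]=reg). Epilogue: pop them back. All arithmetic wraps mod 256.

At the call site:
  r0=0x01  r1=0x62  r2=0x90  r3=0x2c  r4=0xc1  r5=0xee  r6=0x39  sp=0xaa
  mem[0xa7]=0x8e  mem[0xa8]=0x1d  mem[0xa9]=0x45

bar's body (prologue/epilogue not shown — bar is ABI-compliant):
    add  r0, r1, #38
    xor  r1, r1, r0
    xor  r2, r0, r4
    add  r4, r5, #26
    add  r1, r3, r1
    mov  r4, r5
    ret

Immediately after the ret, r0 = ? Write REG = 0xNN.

prologue: push r0 -> mem[0xa9]=0x01, sp=0xa9
body[0] add  r0, r1, #38 -> r0=0x88
body[1] xor  r1, r1, r0 -> r1=0xea
body[2] xor  r2, r0, r4 -> r2=0x49
body[3] add  r4, r5, #26 -> r4=0x08
body[4] add  r1, r3, r1 -> r1=0x16
body[5] mov  r4, r5 -> r4=0xee
epilogue: pop r0=0x01, sp=0xaa
r0 is callee-saved -> restored

REG = 0x01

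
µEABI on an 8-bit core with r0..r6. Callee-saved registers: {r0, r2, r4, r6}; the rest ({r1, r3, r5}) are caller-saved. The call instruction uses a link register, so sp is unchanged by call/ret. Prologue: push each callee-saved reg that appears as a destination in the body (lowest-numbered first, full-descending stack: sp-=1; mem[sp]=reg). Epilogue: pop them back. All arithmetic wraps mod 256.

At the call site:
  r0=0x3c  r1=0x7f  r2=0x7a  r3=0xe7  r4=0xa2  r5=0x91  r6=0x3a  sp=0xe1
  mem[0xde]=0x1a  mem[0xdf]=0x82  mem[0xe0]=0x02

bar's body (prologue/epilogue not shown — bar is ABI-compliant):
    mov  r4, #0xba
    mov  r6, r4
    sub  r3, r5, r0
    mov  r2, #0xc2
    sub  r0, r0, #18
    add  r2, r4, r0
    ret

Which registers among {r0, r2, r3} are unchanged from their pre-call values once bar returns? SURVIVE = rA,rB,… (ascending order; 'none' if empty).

SURVIVE = r0,r2

prologue: push r0 -> mem[0xe0]=0x3c, sp=0xe0
prologue: push r2 -> mem[0xdf]=0x7a, sp=0xdf
prologue: push r4 -> mem[0xde]=0xa2, sp=0xde
prologue: push r6 -> mem[0xdd]=0x3a, sp=0xdd
body[0] mov  r4, #0xba -> r4=0xba
body[1] mov  r6, r4 -> r6=0xba
body[2] sub  r3, r5, r0 -> r3=0x55
body[3] mov  r2, #0xc2 -> r2=0xc2
body[4] sub  r0, r0, #18 -> r0=0x2a
body[5] add  r2, r4, r0 -> r2=0xe4
epilogue: pop r6=0x3a, sp=0xde
epilogue: pop r4=0xa2, sp=0xdf
epilogue: pop r2=0x7a, sp=0xe0
epilogue: pop r0=0x3c, sp=0xe1
r0: callee-saved, written=True
r2: callee-saved, written=True
r3: caller-saved, written=True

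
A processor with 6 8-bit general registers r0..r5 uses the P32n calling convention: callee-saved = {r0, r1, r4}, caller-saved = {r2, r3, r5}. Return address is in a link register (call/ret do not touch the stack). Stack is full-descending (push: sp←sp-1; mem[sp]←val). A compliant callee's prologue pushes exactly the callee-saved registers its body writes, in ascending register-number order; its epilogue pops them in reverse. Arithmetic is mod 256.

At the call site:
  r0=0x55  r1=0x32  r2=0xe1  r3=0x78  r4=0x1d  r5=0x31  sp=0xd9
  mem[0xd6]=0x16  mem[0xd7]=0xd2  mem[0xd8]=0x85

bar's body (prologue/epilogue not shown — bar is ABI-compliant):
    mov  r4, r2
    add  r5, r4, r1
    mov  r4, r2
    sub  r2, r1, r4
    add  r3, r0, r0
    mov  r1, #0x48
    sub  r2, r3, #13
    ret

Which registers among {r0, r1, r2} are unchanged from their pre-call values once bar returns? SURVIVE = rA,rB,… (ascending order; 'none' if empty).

prologue: push r1 -> mem[0xd8]=0x32, sp=0xd8
prologue: push r4 -> mem[0xd7]=0x1d, sp=0xd7
body[0] mov  r4, r2 -> r4=0xe1
body[1] add  r5, r4, r1 -> r5=0x13
body[2] mov  r4, r2 -> r4=0xe1
body[3] sub  r2, r1, r4 -> r2=0x51
body[4] add  r3, r0, r0 -> r3=0xaa
body[5] mov  r1, #0x48 -> r1=0x48
body[6] sub  r2, r3, #13 -> r2=0x9d
epilogue: pop r4=0x1d, sp=0xd8
epilogue: pop r1=0x32, sp=0xd9
r0: callee-saved, written=False
r1: callee-saved, written=True
r2: caller-saved, written=True

SURVIVE = r0,r1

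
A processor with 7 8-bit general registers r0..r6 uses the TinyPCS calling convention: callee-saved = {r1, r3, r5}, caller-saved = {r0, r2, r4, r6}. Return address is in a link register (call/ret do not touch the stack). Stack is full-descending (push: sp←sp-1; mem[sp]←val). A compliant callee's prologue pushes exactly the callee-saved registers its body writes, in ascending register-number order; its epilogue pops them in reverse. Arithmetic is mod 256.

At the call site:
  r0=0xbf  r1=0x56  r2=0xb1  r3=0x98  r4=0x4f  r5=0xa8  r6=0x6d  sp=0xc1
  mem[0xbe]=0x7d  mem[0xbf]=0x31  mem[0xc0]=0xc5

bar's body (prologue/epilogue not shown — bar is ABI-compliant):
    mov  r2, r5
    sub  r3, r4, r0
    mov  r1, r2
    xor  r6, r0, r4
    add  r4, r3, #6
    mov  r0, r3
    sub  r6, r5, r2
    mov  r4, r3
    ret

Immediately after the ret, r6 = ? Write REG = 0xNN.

REG = 0x00

prologue: push r1 -> mem[0xc0]=0x56, sp=0xc0
prologue: push r3 -> mem[0xbf]=0x98, sp=0xbf
body[0] mov  r2, r5 -> r2=0xa8
body[1] sub  r3, r4, r0 -> r3=0x90
body[2] mov  r1, r2 -> r1=0xa8
body[3] xor  r6, r0, r4 -> r6=0xf0
body[4] add  r4, r3, #6 -> r4=0x96
body[5] mov  r0, r3 -> r0=0x90
body[6] sub  r6, r5, r2 -> r6=0x00
body[7] mov  r4, r3 -> r4=0x90
epilogue: pop r3=0x98, sp=0xc0
epilogue: pop r1=0x56, sp=0xc1
r6 is caller-saved -> body value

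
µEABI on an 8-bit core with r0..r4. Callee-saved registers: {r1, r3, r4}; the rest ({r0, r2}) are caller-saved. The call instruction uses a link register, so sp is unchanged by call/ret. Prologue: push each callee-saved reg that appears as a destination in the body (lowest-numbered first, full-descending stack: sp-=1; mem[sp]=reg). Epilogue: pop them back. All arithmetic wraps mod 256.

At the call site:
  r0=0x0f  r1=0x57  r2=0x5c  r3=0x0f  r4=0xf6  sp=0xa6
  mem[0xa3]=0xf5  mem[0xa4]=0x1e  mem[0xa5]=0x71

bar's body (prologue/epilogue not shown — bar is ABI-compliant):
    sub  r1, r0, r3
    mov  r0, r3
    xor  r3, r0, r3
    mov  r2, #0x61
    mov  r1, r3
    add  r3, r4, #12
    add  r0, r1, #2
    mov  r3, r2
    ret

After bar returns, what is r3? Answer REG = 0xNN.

REG = 0x0f

prologue: push r1 -> mem[0xa5]=0x57, sp=0xa5
prologue: push r3 -> mem[0xa4]=0x0f, sp=0xa4
body[0] sub  r1, r0, r3 -> r1=0x00
body[1] mov  r0, r3 -> r0=0x0f
body[2] xor  r3, r0, r3 -> r3=0x00
body[3] mov  r2, #0x61 -> r2=0x61
body[4] mov  r1, r3 -> r1=0x00
body[5] add  r3, r4, #12 -> r3=0x02
body[6] add  r0, r1, #2 -> r0=0x02
body[7] mov  r3, r2 -> r3=0x61
epilogue: pop r3=0x0f, sp=0xa5
epilogue: pop r1=0x57, sp=0xa6
r3 is callee-saved -> restored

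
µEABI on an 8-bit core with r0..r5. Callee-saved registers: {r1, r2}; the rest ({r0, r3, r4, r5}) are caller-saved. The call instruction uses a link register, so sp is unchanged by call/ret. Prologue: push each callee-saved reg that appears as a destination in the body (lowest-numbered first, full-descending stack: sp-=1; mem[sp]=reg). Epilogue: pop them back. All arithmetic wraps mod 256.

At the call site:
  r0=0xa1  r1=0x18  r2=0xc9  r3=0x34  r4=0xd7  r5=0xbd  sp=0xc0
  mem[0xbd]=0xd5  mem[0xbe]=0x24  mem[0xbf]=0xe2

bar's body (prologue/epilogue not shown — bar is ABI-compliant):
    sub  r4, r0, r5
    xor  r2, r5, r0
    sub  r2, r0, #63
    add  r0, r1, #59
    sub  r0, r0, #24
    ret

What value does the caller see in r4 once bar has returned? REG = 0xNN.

REG = 0xe4

prologue: push r2 -> mem[0xbf]=0xc9, sp=0xbf
body[0] sub  r4, r0, r5 -> r4=0xe4
body[1] xor  r2, r5, r0 -> r2=0x1c
body[2] sub  r2, r0, #63 -> r2=0x62
body[3] add  r0, r1, #59 -> r0=0x53
body[4] sub  r0, r0, #24 -> r0=0x3b
epilogue: pop r2=0xc9, sp=0xc0
r4 is caller-saved -> body value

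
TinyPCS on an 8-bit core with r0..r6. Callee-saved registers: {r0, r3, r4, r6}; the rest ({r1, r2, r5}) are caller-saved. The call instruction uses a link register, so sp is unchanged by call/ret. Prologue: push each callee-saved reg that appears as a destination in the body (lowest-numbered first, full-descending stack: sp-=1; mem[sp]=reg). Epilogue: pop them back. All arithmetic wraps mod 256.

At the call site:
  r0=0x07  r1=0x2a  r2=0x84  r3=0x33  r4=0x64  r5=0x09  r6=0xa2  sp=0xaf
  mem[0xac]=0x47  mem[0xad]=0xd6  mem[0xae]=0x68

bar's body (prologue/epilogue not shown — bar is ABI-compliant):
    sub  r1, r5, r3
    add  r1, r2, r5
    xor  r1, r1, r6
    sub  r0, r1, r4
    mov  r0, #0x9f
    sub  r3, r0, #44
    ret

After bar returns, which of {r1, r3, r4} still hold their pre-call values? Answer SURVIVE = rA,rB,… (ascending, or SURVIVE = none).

prologue: push r0 → mem[0xae]=0x07, sp=0xae
prologue: push r3 → mem[0xad]=0x33, sp=0xad
body[0] sub  r1, r5, r3 → r1=0xd6
body[1] add  r1, r2, r5 → r1=0x8d
body[2] xor  r1, r1, r6 → r1=0x2f
body[3] sub  r0, r1, r4 → r0=0xcb
body[4] mov  r0, #0x9f → r0=0x9f
body[5] sub  r3, r0, #44 → r3=0x73
epilogue: pop r3=0x33, sp=0xae
epilogue: pop r0=0x07, sp=0xaf
r1: caller-saved, written=True
r3: callee-saved, written=True
r4: callee-saved, written=False

SURVIVE = r3,r4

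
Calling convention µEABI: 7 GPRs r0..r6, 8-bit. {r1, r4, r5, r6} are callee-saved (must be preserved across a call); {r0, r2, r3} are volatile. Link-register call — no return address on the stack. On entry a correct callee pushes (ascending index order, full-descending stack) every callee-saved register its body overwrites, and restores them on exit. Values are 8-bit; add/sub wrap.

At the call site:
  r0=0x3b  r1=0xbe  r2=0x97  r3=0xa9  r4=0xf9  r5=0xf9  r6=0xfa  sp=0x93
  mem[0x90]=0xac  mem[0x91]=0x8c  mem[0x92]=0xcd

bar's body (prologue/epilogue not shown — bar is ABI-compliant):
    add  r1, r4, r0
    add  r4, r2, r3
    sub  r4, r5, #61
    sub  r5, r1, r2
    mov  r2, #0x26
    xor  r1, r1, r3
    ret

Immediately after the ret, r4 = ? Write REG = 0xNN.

prologue: push r1 → mem[0x92]=0xbe, sp=0x92
prologue: push r4 → mem[0x91]=0xf9, sp=0x91
prologue: push r5 → mem[0x90]=0xf9, sp=0x90
body[0] add  r1, r4, r0 → r1=0x34
body[1] add  r4, r2, r3 → r4=0x40
body[2] sub  r4, r5, #61 → r4=0xbc
body[3] sub  r5, r1, r2 → r5=0x9d
body[4] mov  r2, #0x26 → r2=0x26
body[5] xor  r1, r1, r3 → r1=0x9d
epilogue: pop r5=0xf9, sp=0x91
epilogue: pop r4=0xf9, sp=0x92
epilogue: pop r1=0xbe, sp=0x93
r4 is callee-saved → restored

REG = 0xf9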